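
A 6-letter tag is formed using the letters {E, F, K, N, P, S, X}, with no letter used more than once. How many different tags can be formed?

5040

With no repetition, fill the 6 letters in order: 7 choices, then 6, down to 2.
7 × 6 × 5 × 4 × 3 × 2 = 5040.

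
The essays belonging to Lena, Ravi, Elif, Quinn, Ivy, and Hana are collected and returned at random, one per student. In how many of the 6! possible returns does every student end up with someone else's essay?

Let Aᵢ be the assignments in which student i gets their own essay. We want the size of the complement of A₁∪…∪A_6.
By inclusion–exclusion this is Σ_{j=0}^{6} (−1)^j C(6,j)·(6−j)!.
Computing: 720 − 720 + 360 − 120 + 30 − 6 + 1 = 265.

265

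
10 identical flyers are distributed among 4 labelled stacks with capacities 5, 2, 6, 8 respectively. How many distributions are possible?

112

Without the upper bounds there are C(13,3) = 286 ways to split 10 among 4 stacks.
Subtract solutions that violate a single cap (substitute x_i' = x_i − (cap_i+1)): x_1 ≥ 6 gives C(7,3) = 35; x_2 ≥ 3 gives C(10,3) = 120; x_3 ≥ 7 gives C(6,3) = 20; x_4 ≥ 9 gives C(4,3) = 4. Together 179.
Add back pairs where two caps are both exceeded: 4 + 0 + 0 + 1 + 0 + 0 = 5.
By inclusion–exclusion the count is 286 − 179 + 5 = 112.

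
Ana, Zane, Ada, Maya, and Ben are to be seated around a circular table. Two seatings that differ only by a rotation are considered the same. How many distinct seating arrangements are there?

Seat Ana anywhere (absorbing the rotational symmetry), then permute the other 4: (4)! = 24.

24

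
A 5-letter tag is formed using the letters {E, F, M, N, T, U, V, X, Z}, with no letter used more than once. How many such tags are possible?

15120

Choose and order 5 of the 9 symbols: the first letter has 9 options, the next 8, and so on down to 5.
That product is 9 × 8 × 7 × 6 × 5 = 15120.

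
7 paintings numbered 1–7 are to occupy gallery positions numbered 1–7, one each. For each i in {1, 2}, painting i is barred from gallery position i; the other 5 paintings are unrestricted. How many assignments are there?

Let Aᵢ (for i ∈ {1, 2}) be the placements that put painting i in its forbidden gallery position. Any j of these fix j positions, leaving (7−j)! ways to fill the rest, and there are C(2,j) ways to pick which j.
By inclusion–exclusion, the number of valid placements is Σ_{j=0}^{2} (−1)^j C(2,j)·(7−j)!.
Computing: 5040 − 1440 + 120 = 3720.

3720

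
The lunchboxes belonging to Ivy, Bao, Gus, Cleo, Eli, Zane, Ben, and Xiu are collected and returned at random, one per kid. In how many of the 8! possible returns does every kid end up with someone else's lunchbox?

14833

This is the derangement count D_8: permutations of 8 items with no fixed point.
By inclusion–exclusion this is Σ_{j=0}^{8} (−1)^j C(8,j)·(8−j)!.
Computing: 40320 − 40320 + 20160 − 6720 + 1680 − 336 + 56 − 8 + 1 = 14833.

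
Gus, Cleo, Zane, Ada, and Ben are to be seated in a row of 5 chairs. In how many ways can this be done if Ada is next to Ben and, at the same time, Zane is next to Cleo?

24

Treat {Ada,Ben} as one block (2 orders) and {Zane,Cleo} as another (2 orders).
That leaves 3 units to arrange: 2 × 2 × 3! = 4 × 6 = 24.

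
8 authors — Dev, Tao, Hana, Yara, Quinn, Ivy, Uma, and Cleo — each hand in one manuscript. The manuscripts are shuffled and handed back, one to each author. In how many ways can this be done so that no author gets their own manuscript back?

Count assignments avoiding every fixed point. For any j of the 8 authors fixed to their own manuscript, the other 8−j can be arranged in (8−j)! ways.
By inclusion–exclusion this is Σ_{j=0}^{8} (−1)^j C(8,j)·(8−j)!.
Computing: 40320 − 40320 + 20160 − 6720 + 1680 − 336 + 56 − 8 + 1 = 14833.

14833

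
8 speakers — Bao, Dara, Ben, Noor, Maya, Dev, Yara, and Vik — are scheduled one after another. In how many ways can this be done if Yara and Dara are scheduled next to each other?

10080

Glue Yara and Dara into one block (2 internal orders), leaving 7 units to arrange in a row.
That gives 2 × 7! = 2 × 5040 = 10080.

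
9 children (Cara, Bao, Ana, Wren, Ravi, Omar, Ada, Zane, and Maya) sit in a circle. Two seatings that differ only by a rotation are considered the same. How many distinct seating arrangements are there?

40320

Around a circle, 9 distinct people have 9!/9 = (8)! = 40320 rotationally distinct seatings.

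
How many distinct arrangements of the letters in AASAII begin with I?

20

With the first slot taken by I, it remains to arrange the other 5 letters (AASAI).
Those 5 letters have A appearing 3 times, giving (5)!/(3!) = 20.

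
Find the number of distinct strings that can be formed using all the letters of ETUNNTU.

630

The 7 letters of ETUNNTU have repeats: N appearing twice, T appearing twice, and U appearing twice.
Dividing 7! = 5040 by 2!·2!·2! = 8 for the repeated letters gives 630.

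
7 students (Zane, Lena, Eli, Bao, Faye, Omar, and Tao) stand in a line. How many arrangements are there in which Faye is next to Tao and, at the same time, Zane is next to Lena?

Treat {Faye,Tao} as one block (2 orders) and {Zane,Lena} as another (2 orders).
That leaves 5 units to arrange: 2 × 2 × 5! = 4 × 120 = 480.

480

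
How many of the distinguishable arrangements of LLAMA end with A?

12

Fix A in the last position and arrange the remaining 4 letters.
Those 4 letters have L appearing twice, giving (4)!/(2!) = 12.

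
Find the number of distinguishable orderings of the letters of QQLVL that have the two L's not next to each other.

18

There are 5!/(2!·2!) = 30 arrangements of QQLVL in total.
Arrangements with the L's together: treat LL as one letter, giving (4)!/(2!) = 12.
Subtracting, 30 − 12 = 18 arrangements keep the L's apart.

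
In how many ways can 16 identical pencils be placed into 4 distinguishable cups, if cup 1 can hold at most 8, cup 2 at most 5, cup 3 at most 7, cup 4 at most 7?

Without the upper bounds there are C(19,3) = 969 ways to split 16 among 4 cups.
Subtract solutions that violate a single cap (substitute x_i' = x_i − (cap_i+1)): x_1 ≥ 9 gives C(10,3) = 120; x_2 ≥ 6 gives C(13,3) = 286; x_3 ≥ 8 gives C(11,3) = 165; x_4 ≥ 8 gives C(11,3) = 165. Together 736.
Add back pairs where two caps are both exceeded: 4 + 0 + 0 + 10 + 10 + 1 = 25.
By inclusion–exclusion the count is 969 − 736 + 25 = 258.

258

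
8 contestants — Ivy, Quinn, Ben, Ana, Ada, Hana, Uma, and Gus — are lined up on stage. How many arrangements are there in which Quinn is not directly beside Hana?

There are 8! = 40320 arrangements in all. If Quinn and Hana are adjacent, merging them into one block gives 2·(7)! = 10080 arrangements.
So 40320 − 10080 = 30240 arrangements keep them apart.

30240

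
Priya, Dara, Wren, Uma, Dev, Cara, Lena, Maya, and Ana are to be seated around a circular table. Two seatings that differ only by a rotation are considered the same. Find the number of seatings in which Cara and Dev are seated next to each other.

10080

Glue Cara and Dev into a block (2 internal orders). Seating 8 units around a circle gives (7)! arrangements.
So 2 × (7)! = 2 × 5040 = 10080.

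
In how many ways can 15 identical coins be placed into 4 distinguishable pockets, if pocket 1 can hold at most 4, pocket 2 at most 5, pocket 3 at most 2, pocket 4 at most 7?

19

Without the upper bounds there are C(18,3) = 816 ways to split 15 among 4 pockets.
Subtract solutions that violate a single cap (substitute x_i' = x_i − (cap_i+1)): x_1 ≥ 5 gives C(13,3) = 286; x_2 ≥ 6 gives C(12,3) = 220; x_3 ≥ 3 gives C(15,3) = 455; x_4 ≥ 8 gives C(10,3) = 120. Together 1081.
Add back pairs where two caps are both exceeded: 35 + 120 + 10 + 84 + 4 + 35 = 288.
Subtract triples: 4 + 0 + 0 + 0 = 4.
By inclusion–exclusion the count is 816 − 1081 + 288 − 4 = 19.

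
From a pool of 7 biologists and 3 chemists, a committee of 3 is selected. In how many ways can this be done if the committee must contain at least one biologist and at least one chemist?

84

Unrestricted: C(10,3) = 120 ways to pick any 3 of the 10.
Subtract selections that omit an entire group: no biologists → C(3,3) = 1; no chemists → C(7,3) = 35.
Both groups omitted at once is impossible, so 120 − 36 = 84.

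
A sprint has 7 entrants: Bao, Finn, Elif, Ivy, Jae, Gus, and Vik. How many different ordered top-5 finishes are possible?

This is an ordered selection of 5 from 7: P(7,5).
That gives 7 × 6 × 5 × 4 × 3 = 2520.

2520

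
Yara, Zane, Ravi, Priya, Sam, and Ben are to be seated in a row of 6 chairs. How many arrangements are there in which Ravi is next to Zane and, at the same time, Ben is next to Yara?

Treat {Ravi,Zane} as one block (2 orders) and {Ben,Yara} as another (2 orders).
That leaves 4 units to arrange: 2 × 2 × 4! = 4 × 24 = 96.

96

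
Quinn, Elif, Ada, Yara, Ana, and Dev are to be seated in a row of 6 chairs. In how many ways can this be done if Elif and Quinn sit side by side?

240

Treat {Elif, Quinn} as a single unit. There are 5 units to order, and the pair itself can be ordered 2 ways.
That gives 2 × 5! = 2 × 120 = 240.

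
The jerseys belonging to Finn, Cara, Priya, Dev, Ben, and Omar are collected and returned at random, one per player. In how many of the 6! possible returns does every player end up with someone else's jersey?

Let Aᵢ be the assignments in which player i gets their old jersey. We want the size of the complement of A₁∪…∪A_6.
By inclusion–exclusion this is Σ_{j=0}^{6} (−1)^j C(6,j)·(6−j)!.
Computing: 720 − 720 + 360 − 120 + 30 − 6 + 1 = 265.

265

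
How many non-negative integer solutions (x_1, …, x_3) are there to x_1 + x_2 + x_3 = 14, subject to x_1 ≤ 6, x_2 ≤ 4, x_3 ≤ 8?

By stars and bars, unrestricted non-negative solutions to x_1+…+x_3 = 14 number C(14+2,2) = 120.
Subtract solutions that violate a single cap (substitute x_i' = x_i − (cap_i+1)): x_1 ≥ 7 gives C(9,2) = 36; x_2 ≥ 5 gives C(11,2) = 55; x_3 ≥ 9 gives C(7,2) = 21. Together 112.
Add back pairs where two caps are both exceeded: 6 + 0 + 1 = 7.
By inclusion–exclusion the count is 120 − 112 + 7 = 15.

15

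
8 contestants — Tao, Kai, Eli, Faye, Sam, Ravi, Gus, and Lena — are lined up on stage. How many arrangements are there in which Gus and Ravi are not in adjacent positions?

There are 8! = 40320 arrangements in all. If Gus and Ravi are adjacent, merging them into one block gives 2·(7)! = 10080 arrangements.
Complementary counting: 40320 − 10080 = 30240.

30240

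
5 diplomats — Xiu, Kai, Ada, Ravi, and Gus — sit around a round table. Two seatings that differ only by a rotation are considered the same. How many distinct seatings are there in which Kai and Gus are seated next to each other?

12

Glue Kai and Gus into a block (2 internal orders). Seating 4 units around a circle gives (3)! arrangements.
So 2 × (3)! = 2 × 6 = 12.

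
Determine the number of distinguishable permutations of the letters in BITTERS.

BITTERS has 7 letters with T appearing twice.
So there are 7! / (2!) = 2520 distinguishable arrangements.

2520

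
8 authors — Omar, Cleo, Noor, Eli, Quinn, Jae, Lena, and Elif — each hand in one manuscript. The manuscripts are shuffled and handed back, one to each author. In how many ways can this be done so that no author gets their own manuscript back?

14833

Let Aᵢ be the assignments in which author i gets their own manuscript. We want the size of the complement of A₁∪…∪A_8.
By inclusion–exclusion this is Σ_{j=0}^{8} (−1)^j C(8,j)·(8−j)!.
Computing: 40320 − 40320 + 20160 − 6720 + 1680 − 336 + 56 − 8 + 1 = 14833.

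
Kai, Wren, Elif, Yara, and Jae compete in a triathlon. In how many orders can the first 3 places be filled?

This is an ordered selection of 3 from 5: P(5,3).
That gives 5 × 4 × 3 = 60.

60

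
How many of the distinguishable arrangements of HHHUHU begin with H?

Fix H in the first position and arrange the remaining 5 letters.
Those 5 letters have H appearing 3 times and U appearing twice, giving (5)!/(3!·2!) = 10.

10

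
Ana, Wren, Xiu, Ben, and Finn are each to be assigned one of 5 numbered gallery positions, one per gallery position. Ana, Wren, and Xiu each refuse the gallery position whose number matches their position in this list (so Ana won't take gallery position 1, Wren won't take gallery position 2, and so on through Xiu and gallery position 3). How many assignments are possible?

Let Aᵢ (for i ∈ {1, 2, 3}) be the placements that put person i in their forbidden gallery position. Any j of these fix j positions, leaving (5−j)! ways to fill the rest, and there are C(3,j) ways to pick which j.
By inclusion–exclusion, the number of valid placements is Σ_{j=0}^{3} (−1)^j C(3,j)·(5−j)!.
Computing: 120 − 72 + 18 − 2 = 64.

64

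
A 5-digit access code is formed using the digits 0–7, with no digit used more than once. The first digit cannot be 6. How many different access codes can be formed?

The first digit has 8−1 = 7 choices (anything except 6).
The remaining 4 digits are filled from the other 7 symbols without repetition: 7 × 6 × 5 × 4 = 840.
Total: 7 × 840 = 5880.

5880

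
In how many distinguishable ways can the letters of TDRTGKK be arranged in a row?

The 7 letters of TDRTGKK have repeats: K appearing twice and T appearing twice.
So there are 7! / (2!·2!) = 1260 distinguishable arrangements.

1260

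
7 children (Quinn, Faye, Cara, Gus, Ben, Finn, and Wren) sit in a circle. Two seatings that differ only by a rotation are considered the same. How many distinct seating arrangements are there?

720

Around a circle, 7 distinct people have 7!/7 = (6)! = 720 rotationally distinct seatings.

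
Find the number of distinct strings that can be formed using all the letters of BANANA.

Letter multiplicities in BANANA: A×3, B×1, N×2.
Dividing 6! = 720 by 3!·2! = 12 for the repeated letters gives 60.

60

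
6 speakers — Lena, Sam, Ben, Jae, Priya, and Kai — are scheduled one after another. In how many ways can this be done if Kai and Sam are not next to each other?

480

There are 6! = 720 arrangements in all. If Kai and Sam are adjacent, merging them into one block gives 2·(5)! = 240 arrangements.
Complementary counting: 720 − 240 = 480.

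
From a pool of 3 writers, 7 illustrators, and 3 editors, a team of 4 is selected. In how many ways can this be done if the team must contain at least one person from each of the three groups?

315

With no constraint there are C(13,4) = 715 possible selections.
Selections missing a whole group: no writers → C(10,4) = 210; no illustrators → C(6,4) = 15; no editors → C(10,4) = 210.
Add back selections omitting two groups (i.e. drawn from a single group): C(3,4) + C(7,4) + C(3,4) = 35.
By inclusion–exclusion: 715 − 435 + 35 = 315.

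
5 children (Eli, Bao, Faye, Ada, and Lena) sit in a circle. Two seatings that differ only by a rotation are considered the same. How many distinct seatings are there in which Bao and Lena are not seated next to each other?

Without the restriction there are (4)! = 24 seatings.
Seatings with Bao beside Lena: treat them as a block with 2 internal orders, giving 2 × (3)! = 12.
Subtracting, 24 − 12 = 12.

12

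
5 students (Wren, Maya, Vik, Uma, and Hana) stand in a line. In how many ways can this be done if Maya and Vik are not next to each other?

72

There are 5! = 120 arrangements in all. If Maya and Vik are adjacent, merging them into one block gives 2·(4)! = 48 arrangements.
So 120 − 48 = 72 arrangements keep them apart.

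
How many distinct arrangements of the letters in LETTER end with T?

60

With the last slot taken by T, it remains to arrange the other 5 letters (LETER).
Those 5 letters have E appearing twice, giving (5)!/(2!) = 60.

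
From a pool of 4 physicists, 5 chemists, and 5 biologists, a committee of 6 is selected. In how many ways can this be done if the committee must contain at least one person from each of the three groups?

With no constraint there are C(14,6) = 3003 possible selections.
Subtract selections that omit an entire group: no physicists → C(10,6) = 210; no chemists → C(9,6) = 84; no biologists → C(9,6) = 84.
Add back selections omitting two groups (i.e. drawn from a single group): C(4,6) + C(5,6) + C(5,6) = 0.
By inclusion–exclusion: 3003 − 378 + 0 = 2625.

2625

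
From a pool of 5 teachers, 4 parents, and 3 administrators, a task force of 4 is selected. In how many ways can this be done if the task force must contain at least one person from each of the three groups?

With no constraint there are C(12,4) = 495 possible selections.
Subtract selections that omit an entire group: no teachers → C(7,4) = 35; no parents → C(8,4) = 70; no administrators → C(9,4) = 126.
Add back selections omitting two groups (i.e. drawn from a single group): C(5,4) + C(4,4) + C(3,4) = 6.
By inclusion–exclusion: 495 − 231 + 6 = 270.

270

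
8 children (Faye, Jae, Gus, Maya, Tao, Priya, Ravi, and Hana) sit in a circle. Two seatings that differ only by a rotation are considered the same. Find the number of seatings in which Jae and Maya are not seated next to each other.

Without the restriction there are (7)! = 5040 seatings.
Those with Jae next to Maya: fuse the pair into one unit and seat 7 units around a circle — 2·(6)! = 1440.
Subtracting, 5040 − 1440 = 3600.

3600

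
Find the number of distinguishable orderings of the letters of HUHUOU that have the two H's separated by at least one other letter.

40

Total arrangements of HUHUOU: 6!/(3!·2!) = 60.
If the two H's are adjacent, glue them into one block, leaving 5 items to arrange: (5)!/(3!) = 20 ways.
Hence 60 − 20 = 40.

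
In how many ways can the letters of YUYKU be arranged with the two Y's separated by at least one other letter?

Total arrangements of YUYKU: 5!/(2!·2!) = 30.
Arrangements with the Y's together: treat YY as one letter, giving (4)!/(2!) = 12.
Subtracting, 30 − 12 = 18 arrangements keep the Y's apart.

18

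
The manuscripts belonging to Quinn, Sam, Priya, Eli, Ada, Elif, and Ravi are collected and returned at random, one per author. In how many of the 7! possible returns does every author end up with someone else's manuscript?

1854

Let Aᵢ be the assignments in which author i gets their own manuscript. We want the size of the complement of A₁∪…∪A_7.
By inclusion–exclusion this is Σ_{j=0}^{7} (−1)^j C(7,j)·(7−j)!.
Computing: 5040 − 5040 + 2520 − 840 + 210 − 42 + 7 − 1 = 1854.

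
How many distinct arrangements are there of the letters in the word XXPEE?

Letter multiplicities in XXPEE: E×2, P×1, X×2.
Dividing 5! = 120 by 2!·2! = 4 for the repeated letters gives 30.

30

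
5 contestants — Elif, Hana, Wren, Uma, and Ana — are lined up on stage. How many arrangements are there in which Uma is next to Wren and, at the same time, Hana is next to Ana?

24

Treat {Uma,Wren} as one block (2 orders) and {Hana,Ana} as another (2 orders).
That leaves 3 units to arrange: 2 × 2 × 3! = 4 × 6 = 24.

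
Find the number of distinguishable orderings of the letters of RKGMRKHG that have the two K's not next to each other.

3780

Total arrangements of RKGMRKHG: 8!/(2!·2!·2!) = 5040.
Arrangements with the K's together: treat KK as one letter, giving (7)!/(2!·2!) = 1260.
Subtracting, 5040 − 1260 = 3780 arrangements keep the K's apart.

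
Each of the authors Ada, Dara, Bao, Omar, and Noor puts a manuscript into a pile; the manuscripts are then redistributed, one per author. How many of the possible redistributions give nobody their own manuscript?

44

Let Aᵢ be the assignments in which author i gets their own manuscript. We want the size of the complement of A₁∪…∪A_5.
By inclusion–exclusion this is Σ_{j=0}^{5} (−1)^j C(5,j)·(5−j)!.
Computing: 120 − 120 + 60 − 20 + 5 − 1 = 44.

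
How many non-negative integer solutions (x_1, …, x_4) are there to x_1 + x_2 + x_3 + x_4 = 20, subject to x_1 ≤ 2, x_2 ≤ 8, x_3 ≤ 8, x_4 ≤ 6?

By stars and bars, unrestricted non-negative solutions to x_1+…+x_4 = 20 number C(20+3,3) = 1771.
Subtract solutions that violate a single cap (substitute x_i' = x_i − (cap_i+1)): x_1 ≥ 3 gives C(20,3) = 1140; x_2 ≥ 9 gives C(14,3) = 364; x_3 ≥ 9 gives C(14,3) = 364; x_4 ≥ 7 gives C(16,3) = 560. Together 2428.
Add back pairs where two caps are both exceeded: 165 + 165 + 286 + 10 + 35 + 35 = 696.
Subtract triples: 0 + 4 + 4 + 0 = 8.
By inclusion–exclusion the count is 1771 − 2428 + 696 − 8 = 31.

31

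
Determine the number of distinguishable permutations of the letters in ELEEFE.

30

The 6 letters of ELEEFE have repeats: E appearing 4 times.
So there are 6! / (4!) = 30 distinguishable arrangements.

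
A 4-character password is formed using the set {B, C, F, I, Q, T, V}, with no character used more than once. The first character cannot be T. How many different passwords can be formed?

The first character has 7−1 = 6 choices (anything except T).
The remaining 3 characters are filled from the other 6 symbols without repetition: 6 × 5 × 4 = 120.
Total: 6 × 120 = 720.

720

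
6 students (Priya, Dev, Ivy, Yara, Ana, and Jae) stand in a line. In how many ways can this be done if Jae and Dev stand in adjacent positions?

Treat {Jae, Dev} as a single unit. There are 5 units to order, and the pair itself can be ordered 2 ways.
That gives 2 × 5! = 2 × 120 = 240.

240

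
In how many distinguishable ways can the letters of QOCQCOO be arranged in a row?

210

Letter multiplicities in QOCQCOO: C×2, O×3, Q×2.
Dividing 7! = 5040 by 3!·2!·2! = 24 for the repeated letters gives 210.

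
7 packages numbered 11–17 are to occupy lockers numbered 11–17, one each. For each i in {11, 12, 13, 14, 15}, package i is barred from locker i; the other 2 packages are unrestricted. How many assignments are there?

Let Aᵢ (for 11 ≤ i ≤ 15) be the placements that put package i in its forbidden locker. Any j of these fix j positions, leaving (7−j)! ways to fill the rest, and there are C(5,j) ways to pick which j.
By inclusion–exclusion, the number of valid placements is Σ_{j=0}^{5} (−1)^j C(5,j)·(7−j)!.
Computing: 5040 − 3600 + 1200 − 240 + 30 − 2 = 2428.

2428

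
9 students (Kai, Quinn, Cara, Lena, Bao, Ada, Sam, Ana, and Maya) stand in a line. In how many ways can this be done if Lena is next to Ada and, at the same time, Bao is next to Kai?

20160

Treat {Lena,Ada} as one block (2 orders) and {Bao,Kai} as another (2 orders).
That leaves 7 units to arrange: 2 × 2 × 7! = 4 × 5040 = 20160.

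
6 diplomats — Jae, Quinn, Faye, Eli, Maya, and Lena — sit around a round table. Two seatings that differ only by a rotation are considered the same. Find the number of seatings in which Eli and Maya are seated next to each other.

48

Glue Eli and Maya into a block (2 internal orders). Seating 5 units around a circle gives (4)! arrangements.
So 2 × (4)! = 2 × 24 = 48.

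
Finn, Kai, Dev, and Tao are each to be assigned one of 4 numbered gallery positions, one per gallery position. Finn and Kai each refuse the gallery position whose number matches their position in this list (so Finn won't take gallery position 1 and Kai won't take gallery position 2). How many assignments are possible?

Let Aᵢ (for i ∈ {1, 2}) be the placements that put person i in their forbidden gallery position. Any j of these fix j positions, leaving (4−j)! ways to fill the rest, and there are C(2,j) ways to pick which j.
By inclusion–exclusion, the number of valid placements is Σ_{j=0}^{2} (−1)^j C(2,j)·(4−j)!.
Computing: 24 − 12 + 2 = 14.

14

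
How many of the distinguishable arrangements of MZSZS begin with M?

Fix M in the first position and arrange the remaining 4 letters.
Those 4 letters have S appearing twice and Z appearing twice, giving (4)!/(2!·2!) = 6.

6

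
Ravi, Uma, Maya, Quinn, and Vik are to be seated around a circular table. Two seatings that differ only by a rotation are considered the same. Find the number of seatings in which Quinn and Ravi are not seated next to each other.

12

Without the restriction there are (4)! = 24 seatings.
Those with Quinn next to Ravi: fuse the pair into one unit and seat 4 units around a circle — 2·(3)! = 12.
Subtracting, 24 − 12 = 12.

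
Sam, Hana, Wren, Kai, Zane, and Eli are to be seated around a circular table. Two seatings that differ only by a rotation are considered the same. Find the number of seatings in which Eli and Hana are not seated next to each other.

Without the restriction there are (5)! = 120 seatings.
Seatings with Eli beside Hana: treat them as a block with 2 internal orders, giving 2 × (4)! = 48.
Subtracting, 120 − 48 = 72.

72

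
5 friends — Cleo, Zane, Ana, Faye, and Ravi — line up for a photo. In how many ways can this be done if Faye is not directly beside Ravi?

72

There are 5! = 120 arrangements in all. If Faye and Ravi are adjacent, merging them into one block gives 2·(4)! = 48 arrangements.
Complementary counting: 120 − 48 = 72.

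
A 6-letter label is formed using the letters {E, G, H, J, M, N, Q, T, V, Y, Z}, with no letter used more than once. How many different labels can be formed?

With no repetition, fill the 6 letters in order: 11 choices, then 10, down to 6.
That product is 11 × 10 × 9 × 8 × 7 × 6 = 332640.

332640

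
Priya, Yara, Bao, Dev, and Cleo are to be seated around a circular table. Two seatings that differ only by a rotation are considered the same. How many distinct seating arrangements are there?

24

Fix one person's seat to break rotational symmetry; the remaining 4 people can be arranged in (4)! = 24 ways.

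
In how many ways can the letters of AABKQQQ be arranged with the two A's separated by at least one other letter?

300

Total arrangements of AABKQQQ: 7!/(3!·2!) = 420.
If the two A's are adjacent, glue them into one block, leaving 6 items to arrange: (6)!/(3!) = 120 ways.
Hence 420 − 120 = 300.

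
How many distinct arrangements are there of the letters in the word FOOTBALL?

10080

Letter multiplicities in FOOTBALL: A×1, B×1, F×1, L×2, O×2, T×1.
The number of distinct arrangements is 8!/(2!·2!) = 40320/4 = 10080.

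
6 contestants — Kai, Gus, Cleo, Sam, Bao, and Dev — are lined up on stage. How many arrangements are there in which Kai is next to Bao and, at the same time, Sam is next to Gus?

96

Treat {Kai,Bao} as one block (2 orders) and {Sam,Gus} as another (2 orders).
That leaves 4 units to arrange: 2 × 2 × 4! = 4 × 24 = 96.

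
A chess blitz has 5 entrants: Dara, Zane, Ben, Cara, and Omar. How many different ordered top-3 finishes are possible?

60

This is an ordered selection of 3 from 5: P(5,3).
That gives 5 × 4 × 3 = 60.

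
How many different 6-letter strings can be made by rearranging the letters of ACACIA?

60

The 6 letters of ACACIA have repeats: A appearing 3 times and C appearing twice.
The number of distinct arrangements is 6!/(3!·2!) = 720/12 = 60.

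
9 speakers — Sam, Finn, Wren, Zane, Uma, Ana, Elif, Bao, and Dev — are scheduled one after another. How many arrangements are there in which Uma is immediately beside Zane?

Glue Uma and Zane into one block (2 internal orders), leaving 8 units to arrange in a row.
That gives 2 × 8! = 2 × 40320 = 80640.

80640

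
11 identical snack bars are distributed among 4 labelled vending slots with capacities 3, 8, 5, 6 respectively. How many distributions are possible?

By stars and bars, unrestricted non-negative solutions to x_1+…+x_4 = 11 number C(11+3,3) = 364.
Subtract solutions that violate a single cap (substitute x_i' = x_i − (cap_i+1)): x_1 ≥ 4 gives C(10,3) = 120; x_2 ≥ 9 gives C(5,3) = 10; x_3 ≥ 6 gives C(8,3) = 56; x_4 ≥ 7 gives C(7,3) = 35. Together 221.
Add back pairs where two caps are both exceeded: 0 + 4 + 1 + 0 + 0 + 0 = 5.
By inclusion–exclusion the count is 364 − 221 + 5 = 148.

148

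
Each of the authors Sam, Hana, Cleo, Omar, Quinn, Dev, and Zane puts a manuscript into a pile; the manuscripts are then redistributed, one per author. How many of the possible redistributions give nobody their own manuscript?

Count assignments avoiding every fixed point. For any j of the 7 authors fixed to their own manuscript, the other 7−j can be arranged in (7−j)! ways.
By inclusion–exclusion this is Σ_{j=0}^{7} (−1)^j C(7,j)·(7−j)!.
Computing: 5040 − 5040 + 2520 − 840 + 210 − 42 + 7 − 1 = 1854.

1854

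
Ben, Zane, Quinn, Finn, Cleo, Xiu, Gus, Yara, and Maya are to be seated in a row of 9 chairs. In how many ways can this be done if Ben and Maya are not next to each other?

There are 9! = 362880 arrangements in all. If Ben and Maya are adjacent, merging them into one block gives 2·(8)! = 80640 arrangements.
Complementary counting: 362880 − 80640 = 282240.

282240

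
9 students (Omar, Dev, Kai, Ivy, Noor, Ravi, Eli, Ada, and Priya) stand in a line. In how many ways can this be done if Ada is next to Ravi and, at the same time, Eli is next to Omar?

20160

Treat {Ada,Ravi} as one block (2 orders) and {Eli,Omar} as another (2 orders).
That leaves 7 units to arrange: 2 × 2 × 7! = 4 × 5040 = 20160.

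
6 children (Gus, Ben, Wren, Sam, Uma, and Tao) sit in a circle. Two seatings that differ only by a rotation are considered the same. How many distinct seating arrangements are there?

Seat Gus anywhere (absorbing the rotational symmetry), then permute the other 5: (5)! = 120.

120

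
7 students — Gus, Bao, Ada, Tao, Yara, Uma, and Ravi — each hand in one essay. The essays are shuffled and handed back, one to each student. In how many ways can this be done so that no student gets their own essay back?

1854

Count assignments avoiding every fixed point. For any j of the 7 students fixed to their own essay, the other 7−j can be arranged in (7−j)! ways.
By inclusion–exclusion this is Σ_{j=0}^{7} (−1)^j C(7,j)·(7−j)!.
Computing: 5040 − 5040 + 2520 − 840 + 210 − 42 + 7 − 1 = 1854.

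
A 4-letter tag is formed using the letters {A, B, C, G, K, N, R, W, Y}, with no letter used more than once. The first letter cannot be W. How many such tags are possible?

The first letter has 9−1 = 8 choices (anything except W).
The remaining 3 letters are filled from the other 8 symbols without repetition: 8 × 7 × 6 = 336.
Total: 8 × 336 = 2688.

2688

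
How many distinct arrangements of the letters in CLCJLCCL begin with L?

105

With the first slot taken by L, it remains to arrange the other 7 letters (CCJLCCL).
Those 7 letters have C appearing 4 times and L appearing twice, giving (7)!/(4!·2!) = 105.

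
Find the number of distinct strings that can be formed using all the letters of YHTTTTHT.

168

The 8 letters of YHTTTTHT have repeats: H appearing twice and T appearing 5 times.
Dividing 8! = 40320 by 5!·2! = 240 for the repeated letters gives 168.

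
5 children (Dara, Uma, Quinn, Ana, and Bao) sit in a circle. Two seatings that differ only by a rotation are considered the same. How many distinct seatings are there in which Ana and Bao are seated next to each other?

Glue Ana and Bao into a block (2 internal orders). Seating 4 units around a circle gives (3)! arrangements.
So 2 × (3)! = 2 × 6 = 12.

12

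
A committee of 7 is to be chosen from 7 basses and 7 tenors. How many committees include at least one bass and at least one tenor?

3430

With no constraint there are C(14,7) = 3432 possible selections.
Selections missing a whole group: no basses → C(7,7) = 1; no tenors → C(7,7) = 1.
Both groups omitted at once is impossible, so 3432 − 2 = 3430.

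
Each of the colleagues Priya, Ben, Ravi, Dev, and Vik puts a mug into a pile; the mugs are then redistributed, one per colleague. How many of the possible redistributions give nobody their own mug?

Let Aᵢ be the assignments in which colleague i gets their own mug. We want the size of the complement of A₁∪…∪A_5.
By inclusion–exclusion this is Σ_{j=0}^{5} (−1)^j C(5,j)·(5−j)!.
Computing: 120 − 120 + 60 − 20 + 5 − 1 = 44.

44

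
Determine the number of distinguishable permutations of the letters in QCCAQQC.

Letter multiplicities in QCCAQQC: A×1, C×3, Q×3.
Dividing 7! = 5040 by 3!·3! = 36 for the repeated letters gives 140.

140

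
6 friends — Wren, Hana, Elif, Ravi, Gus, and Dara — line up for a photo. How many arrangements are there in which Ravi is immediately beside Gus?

240

Place the 4 others and the Ravi-Gus pair as 5 objects in a line; the pair has 2 internal arrangements.
So the count is 2·(5)! = 240.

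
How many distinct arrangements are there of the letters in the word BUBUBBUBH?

504

Letter multiplicities in BUBUBBUBH: B×5, H×1, U×3.
So there are 9! / (5!·3!) = 504 distinguishable arrangements.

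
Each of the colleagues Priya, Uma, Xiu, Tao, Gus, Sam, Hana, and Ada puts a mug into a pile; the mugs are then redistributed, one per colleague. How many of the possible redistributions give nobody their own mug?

Let Aᵢ be the assignments in which colleague i gets their own mug. We want the size of the complement of A₁∪…∪A_8.
By inclusion–exclusion this is Σ_{j=0}^{8} (−1)^j C(8,j)·(8−j)!.
Computing: 40320 − 40320 + 20160 − 6720 + 1680 − 336 + 56 − 8 + 1 = 14833.

14833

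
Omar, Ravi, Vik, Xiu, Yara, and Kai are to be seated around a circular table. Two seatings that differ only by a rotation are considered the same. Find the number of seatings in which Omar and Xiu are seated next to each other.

Treat {Omar, Xiu} as one unit (2 internal orders) and seat the resulting 5 units around the table: (4)! circular arrangements.
So 2 × (4)! = 2 × 24 = 48.

48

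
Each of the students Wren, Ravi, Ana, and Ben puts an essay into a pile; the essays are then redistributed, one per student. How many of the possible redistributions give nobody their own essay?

This is the derangement count D_4: permutations of 4 items with no fixed point.
By inclusion–exclusion this is Σ_{j=0}^{4} (−1)^j C(4,j)·(4−j)!.
Computing: 24 − 24 + 12 − 4 + 1 = 9.

9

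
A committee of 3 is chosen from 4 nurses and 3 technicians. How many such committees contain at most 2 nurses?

Split by how many nurses are chosen (0 through 2).
Sum: C(4,0)·C(3,3) + C(4,1)·C(3,2) + C(4,2)·C(3,1) = 1 + 12 + 18 = 31.

31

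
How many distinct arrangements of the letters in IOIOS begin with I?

Fix I in the first position and arrange the remaining 4 letters.
Those 4 letters have O appearing twice, giving (4)!/(2!) = 12.

12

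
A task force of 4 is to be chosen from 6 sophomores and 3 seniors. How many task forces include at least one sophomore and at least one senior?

111

Unrestricted: C(9,4) = 126 ways to pick any 4 of the 9.
Selections missing a whole group: no sophomores → C(3,4) = 0; no seniors → C(6,4) = 15.
Both groups omitted at once is impossible, so 126 − 15 = 111.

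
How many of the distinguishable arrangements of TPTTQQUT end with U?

With the last slot taken by U, it remains to arrange the other 7 letters (TPTTQQT).
Those 7 letters have Q appearing twice and T appearing 4 times, giving (7)!/(4!·2!) = 105.

105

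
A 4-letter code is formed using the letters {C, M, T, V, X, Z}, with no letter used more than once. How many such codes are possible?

Choose and order 4 of the 6 symbols: the first letter has 6 options, the next 5, then 4, 3.
6 × 5 × 4 × 3 = 360.

360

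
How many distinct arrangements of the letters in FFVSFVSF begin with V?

105

Fix V in the first position and arrange the remaining 7 letters.
Those 7 letters have F appearing 4 times and S appearing twice, giving (7)!/(4!·2!) = 105.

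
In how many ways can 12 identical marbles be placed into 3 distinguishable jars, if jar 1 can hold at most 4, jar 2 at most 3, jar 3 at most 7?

6

Without the upper bounds there are C(14,2) = 91 ways to split 12 among 3 jars.
Subtract solutions that violate a single cap (substitute x_i' = x_i − (cap_i+1)): x_1 ≥ 5 gives C(9,2) = 36; x_2 ≥ 4 gives C(10,2) = 45; x_3 ≥ 8 gives C(6,2) = 15. Together 96.
Add back pairs where two caps are both exceeded: 10 + 0 + 1 = 11.
By inclusion–exclusion the count is 91 − 96 + 11 = 6.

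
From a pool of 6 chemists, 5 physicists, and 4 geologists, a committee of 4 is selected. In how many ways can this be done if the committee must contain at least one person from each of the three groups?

With no constraint there are C(15,4) = 1365 possible selections.
Subtract selections that omit an entire group: no chemists → C(9,4) = 126; no physicists → C(10,4) = 210; no geologists → C(11,4) = 330.
Add back selections omitting two groups (i.e. drawn from a single group): C(6,4) + C(5,4) + C(4,4) = 21.
By inclusion–exclusion: 1365 − 666 + 21 = 720.

720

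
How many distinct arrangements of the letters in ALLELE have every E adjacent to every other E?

Treat the 2 copies of E as a single block. The multiset to arrange is then {EE, A, L, L, L}, 5 items in all.
That gives (5)!/(3!) = 20 arrangements.

20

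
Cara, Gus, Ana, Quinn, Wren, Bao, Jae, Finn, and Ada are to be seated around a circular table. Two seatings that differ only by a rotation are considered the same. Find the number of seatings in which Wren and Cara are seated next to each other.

Treat {Wren, Cara} as one unit (2 internal orders) and seat the resulting 8 units around the table: (7)! circular arrangements.
So 2 × (7)! = 2 × 5040 = 10080.

10080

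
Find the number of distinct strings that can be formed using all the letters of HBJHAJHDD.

15120

HBJHAJHDD has 9 letters with D appearing twice, H appearing 3 times, and J appearing twice.
Dividing 9! = 362880 by 3!·2!·2! = 24 for the repeated letters gives 15120.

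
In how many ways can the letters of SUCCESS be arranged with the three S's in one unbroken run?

Treat the 3 copies of S as a single block. The multiset to arrange is then {SSS, C, C, E, U}, 5 items in all.
That gives (5)!/(2!) = 60 arrangements.

60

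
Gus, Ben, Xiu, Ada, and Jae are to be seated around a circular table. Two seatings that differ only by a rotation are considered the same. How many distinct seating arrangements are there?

24

Around a circle, 5 distinct people have 5!/5 = (4)! = 24 rotationally distinct seatings.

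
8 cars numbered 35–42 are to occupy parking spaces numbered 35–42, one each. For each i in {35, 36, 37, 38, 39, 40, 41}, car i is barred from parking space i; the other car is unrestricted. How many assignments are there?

Let Aᵢ (for 35 ≤ i ≤ 41) be the placements that put car i in its forbidden parking space. Any j of these fix j positions, leaving (8−j)! ways to fill the rest, and there are C(7,j) ways to pick which j.
By inclusion–exclusion, the number of valid placements is Σ_{j=0}^{7} (−1)^j C(7,j)·(8−j)!.
Computing: 40320 − 35280 + 15120 − 4200 + 840 − 126 + 14 − 1 = 16687.

16687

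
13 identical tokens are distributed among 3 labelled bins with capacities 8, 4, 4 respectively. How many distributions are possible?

10

Ignoring the caps, the number of non-negative solutions to x_1+…+x_3 = 13 is C(15,2) = 105.
Subtract solutions that violate a single cap (substitute x_i' = x_i − (cap_i+1)): x_1 ≥ 9 gives C(6,2) = 15; x_2 ≥ 5 gives C(10,2) = 45; x_3 ≥ 5 gives C(10,2) = 45. Together 105.
Add back pairs where two caps are both exceeded: 0 + 0 + 10 = 10.
By inclusion–exclusion the count is 105 − 105 + 10 = 10.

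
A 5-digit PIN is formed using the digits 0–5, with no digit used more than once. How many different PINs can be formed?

This is a permutation of 5 out of 6: P(6,5) = 6!/1!.
6 × 5 × 4 × 3 × 2 = 720.

720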